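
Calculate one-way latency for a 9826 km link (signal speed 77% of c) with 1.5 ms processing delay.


Speed = 0.77 * 3e5 km/s = 231000 km/s
Propagation delay = 9826 / 231000 = 0.0425 s = 42.5368 ms
Processing delay = 1.5 ms
Total one-way latency = 44.0368 ms


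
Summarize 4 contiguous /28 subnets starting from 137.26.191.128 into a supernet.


Original prefix: /28
Number of subnets: 4 = 2^2
New prefix = 28 - 2 = 26
Supernet: 137.26.191.128/26


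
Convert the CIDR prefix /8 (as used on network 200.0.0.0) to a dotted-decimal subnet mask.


/8 means 8 network bits, 24 host bits
Binary: 11111111000000000000000000000000
Mask: 255.0.0.0


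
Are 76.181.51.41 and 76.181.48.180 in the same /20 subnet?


Mask: 255.255.240.0
76.181.51.41 AND mask = 76.181.48.0
76.181.48.180 AND mask = 76.181.48.0
Yes, same subnet (76.181.48.0)


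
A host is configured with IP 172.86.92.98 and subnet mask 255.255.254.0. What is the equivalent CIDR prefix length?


Binary: 11111111.11111111.11111110.00000000
Count leading 1s
Prefix: /23


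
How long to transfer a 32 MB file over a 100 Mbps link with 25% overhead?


Effective throughput = 100 * (1 - 25/100) = 75 Mbps
File size in Mb = 32 * 8 = 256 Mb
Time = 256 / 75
Time = 3.4133 seconds


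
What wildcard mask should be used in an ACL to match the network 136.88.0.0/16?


Subnet mask: 255.255.0.0
Wildcard = 255.255.255.255 - subnet mask
255 - 255 = 0
255 - 255 = 0
255 - 0 = 255
255 - 0 = 255
Wildcard: 0.0.255.255


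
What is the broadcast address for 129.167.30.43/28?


Network: 129.167.30.32/28
Host bits = 4
Set all host bits to 1:
Broadcast: 129.167.30.47


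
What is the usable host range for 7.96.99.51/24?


Network: 7.96.99.0
Broadcast: 7.96.99.255
First usable = network + 1
Last usable = broadcast - 1
Range: 7.96.99.1 to 7.96.99.254


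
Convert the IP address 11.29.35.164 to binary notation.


11 = 00001011
29 = 00011101
35 = 00100011
164 = 10100100
Binary: 00001011.00011101.00100011.10100100


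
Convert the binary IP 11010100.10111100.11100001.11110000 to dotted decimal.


11010100 = 212
10111100 = 188
11100001 = 225
11110000 = 240
IP: 212.188.225.240


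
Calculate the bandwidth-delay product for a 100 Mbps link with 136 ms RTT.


BDP = bandwidth * RTT
= 100 Mbps * 136 ms
= 100 * 1e6 * 136 / 1000 bits
= 13600000 bits
= 1700000 bytes
= 1660.1562 KB
BDP = 13600000 bits (1700000 bytes)


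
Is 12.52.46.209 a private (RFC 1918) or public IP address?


RFC 1918 private ranges:
  10.0.0.0/8 (10.0.0.0 - 10.255.255.255)
  172.16.0.0/12 (172.16.0.0 - 172.31.255.255)
  192.168.0.0/16 (192.168.0.0 - 192.168.255.255)
Public (not in any RFC 1918 range)


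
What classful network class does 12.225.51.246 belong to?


First octet: 12
Binary: 00001100
0xxxxxxx -> Class A (1-126)
Class A, default mask 255.0.0.0 (/8)


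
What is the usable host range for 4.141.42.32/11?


Network: 4.128.0.0
Broadcast: 4.159.255.255
First usable = network + 1
Last usable = broadcast - 1
Range: 4.128.0.1 to 4.159.255.254


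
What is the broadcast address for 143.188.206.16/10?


Network: 143.128.0.0/10
Host bits = 22
Set all host bits to 1:
Broadcast: 143.191.255.255


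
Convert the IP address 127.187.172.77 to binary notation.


127 = 01111111
187 = 10111011
172 = 10101100
77 = 01001101
Binary: 01111111.10111011.10101100.01001101


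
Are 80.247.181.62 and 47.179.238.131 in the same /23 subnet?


Mask: 255.255.254.0
80.247.181.62 AND mask = 80.247.180.0
47.179.238.131 AND mask = 47.179.238.0
No, different subnets (80.247.180.0 vs 47.179.238.0)


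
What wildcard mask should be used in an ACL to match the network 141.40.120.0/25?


Subnet mask: 255.255.255.128
Wildcard = 255.255.255.255 - subnet mask
255 - 255 = 0
255 - 255 = 0
255 - 255 = 0
255 - 128 = 127
Wildcard: 0.0.0.127


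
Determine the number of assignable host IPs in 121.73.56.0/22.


Host bits = 32 - 22 = 10
Total addresses = 2^10 = 1024
Usable = total - 2 (network and broadcast)
Usable hosts: 1022


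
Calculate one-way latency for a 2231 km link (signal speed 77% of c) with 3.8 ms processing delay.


Speed = 0.77 * 3e5 km/s = 231000 km/s
Propagation delay = 2231 / 231000 = 0.0097 s = 9.658 ms
Processing delay = 3.8 ms
Total one-way latency = 13.458 ms


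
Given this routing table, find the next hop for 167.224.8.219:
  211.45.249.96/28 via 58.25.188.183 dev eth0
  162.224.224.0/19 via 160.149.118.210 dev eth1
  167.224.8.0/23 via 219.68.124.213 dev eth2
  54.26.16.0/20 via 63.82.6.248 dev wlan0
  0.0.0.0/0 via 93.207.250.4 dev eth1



Longest prefix match for 167.224.8.219:
  /28 211.45.249.96: no
  /19 162.224.224.0: no
  /23 167.224.8.0: MATCH
  /20 54.26.16.0: no
  /0 0.0.0.0: MATCH
Selected: next-hop 219.68.124.213 via eth2 (matched /23)


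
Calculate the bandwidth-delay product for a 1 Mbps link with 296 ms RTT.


BDP = bandwidth * RTT
= 1 Mbps * 296 ms
= 1 * 1e6 * 296 / 1000 bits
= 296000 bits
= 37000 bytes
= 36.1328 KB
BDP = 296000 bits (37000 bytes)


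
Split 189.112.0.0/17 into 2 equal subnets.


New prefix = 17 + 1 = 18
Each subnet has 16384 addresses
  189.112.0.0/18
  189.112.64.0/18
Subnets: 189.112.0.0/18, 189.112.64.0/18


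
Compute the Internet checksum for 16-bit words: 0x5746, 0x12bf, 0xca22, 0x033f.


Sum all words (with carry folding):
+ 0x5746 = 0x5746
+ 0x12bf = 0x6a05
+ 0xca22 = 0x3428
+ 0x033f = 0x3767
One's complement: ~0x3767
Checksum = 0xc898


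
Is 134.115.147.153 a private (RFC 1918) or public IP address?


RFC 1918 private ranges:
  10.0.0.0/8 (10.0.0.0 - 10.255.255.255)
  172.16.0.0/12 (172.16.0.0 - 172.31.255.255)
  192.168.0.0/16 (192.168.0.0 - 192.168.255.255)
Public (not in any RFC 1918 range)


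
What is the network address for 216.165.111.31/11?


IP:   11011000.10100101.01101111.00011111
Mask: 11111111.11100000.00000000.00000000
AND operation:
Net:  11011000.10100000.00000000.00000000
Network: 216.160.0.0/11


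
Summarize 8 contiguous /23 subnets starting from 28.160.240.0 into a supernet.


Original prefix: /23
Number of subnets: 8 = 2^3
New prefix = 23 - 3 = 20
Supernet: 28.160.240.0/20


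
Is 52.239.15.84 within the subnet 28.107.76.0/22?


Subnet network: 28.107.76.0
Test IP AND mask: 52.239.12.0
No, 52.239.15.84 is not in 28.107.76.0/22


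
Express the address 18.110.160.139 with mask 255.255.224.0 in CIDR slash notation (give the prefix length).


Binary: 11111111.11111111.11100000.00000000
Count leading 1s
Prefix: /19


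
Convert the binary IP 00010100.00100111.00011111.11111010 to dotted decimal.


00010100 = 20
00100111 = 39
00011111 = 31
11111010 = 250
IP: 20.39.31.250


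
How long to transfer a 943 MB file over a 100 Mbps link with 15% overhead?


Effective throughput = 100 * (1 - 15/100) = 85 Mbps
File size in Mb = 943 * 8 = 7544 Mb
Time = 7544 / 85
Time = 88.7529 seconds


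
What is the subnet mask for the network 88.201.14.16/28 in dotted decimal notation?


/28 means 28 network bits, 4 host bits
Binary: 11111111111111111111111111110000
Mask: 255.255.255.240


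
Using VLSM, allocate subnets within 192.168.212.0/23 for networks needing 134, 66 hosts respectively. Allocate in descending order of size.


134 hosts -> /24 (254 usable): 192.168.212.0/24
66 hosts -> /25 (126 usable): 192.168.213.0/25
Allocation: 192.168.212.0/24 (134 hosts, 254 usable); 192.168.213.0/25 (66 hosts, 126 usable)


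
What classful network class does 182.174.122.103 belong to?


First octet: 182
Binary: 10110110
10xxxxxx -> Class B (128-191)
Class B, default mask 255.255.0.0 (/16)


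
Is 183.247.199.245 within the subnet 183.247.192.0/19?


Subnet network: 183.247.192.0
Test IP AND mask: 183.247.192.0
Yes, 183.247.199.245 is in 183.247.192.0/19


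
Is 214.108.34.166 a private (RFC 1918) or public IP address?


RFC 1918 private ranges:
  10.0.0.0/8 (10.0.0.0 - 10.255.255.255)
  172.16.0.0/12 (172.16.0.0 - 172.31.255.255)
  192.168.0.0/16 (192.168.0.0 - 192.168.255.255)
Public (not in any RFC 1918 range)


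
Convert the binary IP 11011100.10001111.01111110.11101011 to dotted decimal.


11011100 = 220
10001111 = 143
01111110 = 126
11101011 = 235
IP: 220.143.126.235


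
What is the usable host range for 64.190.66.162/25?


Network: 64.190.66.128
Broadcast: 64.190.66.255
First usable = network + 1
Last usable = broadcast - 1
Range: 64.190.66.129 to 64.190.66.254


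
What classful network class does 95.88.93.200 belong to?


First octet: 95
Binary: 01011111
0xxxxxxx -> Class A (1-126)
Class A, default mask 255.0.0.0 (/8)


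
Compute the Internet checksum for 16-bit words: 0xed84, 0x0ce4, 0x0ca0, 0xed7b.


Sum all words (with carry folding):
+ 0xed84 = 0xed84
+ 0x0ce4 = 0xfa68
+ 0x0ca0 = 0x0709
+ 0xed7b = 0xf484
One's complement: ~0xf484
Checksum = 0x0b7b


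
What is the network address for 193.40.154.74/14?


IP:   11000001.00101000.10011010.01001010
Mask: 11111111.11111100.00000000.00000000
AND operation:
Net:  11000001.00101000.00000000.00000000
Network: 193.40.0.0/14


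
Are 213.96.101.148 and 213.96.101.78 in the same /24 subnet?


Mask: 255.255.255.0
213.96.101.148 AND mask = 213.96.101.0
213.96.101.78 AND mask = 213.96.101.0
Yes, same subnet (213.96.101.0)


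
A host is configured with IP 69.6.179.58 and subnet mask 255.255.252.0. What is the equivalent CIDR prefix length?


Binary: 11111111.11111111.11111100.00000000
Count leading 1s
Prefix: /22


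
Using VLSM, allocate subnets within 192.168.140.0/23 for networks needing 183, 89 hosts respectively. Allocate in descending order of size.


183 hosts -> /24 (254 usable): 192.168.140.0/24
89 hosts -> /25 (126 usable): 192.168.141.0/25
Allocation: 192.168.140.0/24 (183 hosts, 254 usable); 192.168.141.0/25 (89 hosts, 126 usable)


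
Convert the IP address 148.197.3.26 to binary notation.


148 = 10010100
197 = 11000101
3 = 00000011
26 = 00011010
Binary: 10010100.11000101.00000011.00011010


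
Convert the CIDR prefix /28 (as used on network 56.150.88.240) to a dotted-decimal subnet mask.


/28 means 28 network bits, 4 host bits
Binary: 11111111111111111111111111110000
Mask: 255.255.255.240


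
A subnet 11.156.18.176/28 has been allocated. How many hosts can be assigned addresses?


Host bits = 32 - 28 = 4
Total addresses = 2^4 = 16
Usable = total - 2 (network and broadcast)
Usable hosts: 14


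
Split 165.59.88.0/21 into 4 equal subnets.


New prefix = 21 + 2 = 23
Each subnet has 512 addresses
  165.59.88.0/23
  165.59.90.0/23
  165.59.92.0/23
  165.59.94.0/23
Subnets: 165.59.88.0/23, 165.59.90.0/23, 165.59.92.0/23, 165.59.94.0/23


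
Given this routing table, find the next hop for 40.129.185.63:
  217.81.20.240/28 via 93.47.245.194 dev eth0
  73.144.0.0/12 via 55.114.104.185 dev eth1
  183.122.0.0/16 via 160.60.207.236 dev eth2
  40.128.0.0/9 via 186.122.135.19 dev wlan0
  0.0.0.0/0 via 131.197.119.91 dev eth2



Longest prefix match for 40.129.185.63:
  /28 217.81.20.240: no
  /12 73.144.0.0: no
  /16 183.122.0.0: no
  /9 40.128.0.0: MATCH
  /0 0.0.0.0: MATCH
Selected: next-hop 186.122.135.19 via wlan0 (matched /9)


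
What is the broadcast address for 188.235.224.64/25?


Network: 188.235.224.0/25
Host bits = 7
Set all host bits to 1:
Broadcast: 188.235.224.127


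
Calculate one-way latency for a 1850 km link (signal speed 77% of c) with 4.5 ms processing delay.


Speed = 0.77 * 3e5 km/s = 231000 km/s
Propagation delay = 1850 / 231000 = 0.008 s = 8.0087 ms
Processing delay = 4.5 ms
Total one-way latency = 12.5087 ms


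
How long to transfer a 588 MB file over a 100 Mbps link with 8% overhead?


Effective throughput = 100 * (1 - 8/100) = 92 Mbps
File size in Mb = 588 * 8 = 4704 Mb
Time = 4704 / 92
Time = 51.1304 seconds


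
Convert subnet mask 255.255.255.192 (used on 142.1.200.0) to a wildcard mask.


Subnet mask: 255.255.255.192
Wildcard = 255.255.255.255 - subnet mask
255 - 255 = 0
255 - 255 = 0
255 - 255 = 0
255 - 192 = 63
Wildcard: 0.0.0.63


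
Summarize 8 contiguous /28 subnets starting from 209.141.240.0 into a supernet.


Original prefix: /28
Number of subnets: 8 = 2^3
New prefix = 28 - 3 = 25
Supernet: 209.141.240.0/25


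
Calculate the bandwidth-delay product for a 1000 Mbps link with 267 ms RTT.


BDP = bandwidth * RTT
= 1000 Mbps * 267 ms
= 1000 * 1e6 * 267 / 1000 bits
= 267000000 bits
= 33375000 bytes
= 32592.7734 KB
BDP = 267000000 bits (33375000 bytes)


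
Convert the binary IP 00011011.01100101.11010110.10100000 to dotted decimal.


00011011 = 27
01100101 = 101
11010110 = 214
10100000 = 160
IP: 27.101.214.160


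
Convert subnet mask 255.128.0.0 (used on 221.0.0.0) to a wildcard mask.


Subnet mask: 255.128.0.0
Wildcard = 255.255.255.255 - subnet mask
255 - 255 = 0
255 - 128 = 127
255 - 0 = 255
255 - 0 = 255
Wildcard: 0.127.255.255


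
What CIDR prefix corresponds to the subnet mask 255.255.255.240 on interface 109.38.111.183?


Binary: 11111111.11111111.11111111.11110000
Count leading 1s
Prefix: /28


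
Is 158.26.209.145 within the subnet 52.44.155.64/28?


Subnet network: 52.44.155.64
Test IP AND mask: 158.26.209.144
No, 158.26.209.145 is not in 52.44.155.64/28


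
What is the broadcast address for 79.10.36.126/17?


Network: 79.10.0.0/17
Host bits = 15
Set all host bits to 1:
Broadcast: 79.10.127.255


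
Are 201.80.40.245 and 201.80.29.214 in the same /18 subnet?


Mask: 255.255.192.0
201.80.40.245 AND mask = 201.80.0.0
201.80.29.214 AND mask = 201.80.0.0
Yes, same subnet (201.80.0.0)


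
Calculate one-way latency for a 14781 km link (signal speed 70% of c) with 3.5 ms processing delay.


Speed = 0.7 * 3e5 km/s = 210000 km/s
Propagation delay = 14781 / 210000 = 0.0704 s = 70.3857 ms
Processing delay = 3.5 ms
Total one-way latency = 73.8857 ms


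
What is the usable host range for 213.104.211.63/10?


Network: 213.64.0.0
Broadcast: 213.127.255.255
First usable = network + 1
Last usable = broadcast - 1
Range: 213.64.0.1 to 213.127.255.254


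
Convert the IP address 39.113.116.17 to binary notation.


39 = 00100111
113 = 01110001
116 = 01110100
17 = 00010001
Binary: 00100111.01110001.01110100.00010001


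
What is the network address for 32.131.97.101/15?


IP:   00100000.10000011.01100001.01100101
Mask: 11111111.11111110.00000000.00000000
AND operation:
Net:  00100000.10000010.00000000.00000000
Network: 32.130.0.0/15


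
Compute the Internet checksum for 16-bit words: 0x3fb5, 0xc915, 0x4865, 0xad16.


Sum all words (with carry folding):
+ 0x3fb5 = 0x3fb5
+ 0xc915 = 0x08cb
+ 0x4865 = 0x5130
+ 0xad16 = 0xfe46
One's complement: ~0xfe46
Checksum = 0x01b9


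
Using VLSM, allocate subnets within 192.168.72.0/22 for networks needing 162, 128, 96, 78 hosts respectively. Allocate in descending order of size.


162 hosts -> /24 (254 usable): 192.168.72.0/24
128 hosts -> /24 (254 usable): 192.168.73.0/24
96 hosts -> /25 (126 usable): 192.168.74.0/25
78 hosts -> /25 (126 usable): 192.168.74.128/25
Allocation: 192.168.72.0/24 (162 hosts, 254 usable); 192.168.73.0/24 (128 hosts, 254 usable); 192.168.74.0/25 (96 hosts, 126 usable); 192.168.74.128/25 (78 hosts, 126 usable)


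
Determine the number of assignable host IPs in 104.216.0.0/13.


Host bits = 32 - 13 = 19
Total addresses = 2^19 = 524288
Usable = total - 2 (network and broadcast)
Usable hosts: 524286


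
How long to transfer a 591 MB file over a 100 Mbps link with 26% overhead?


Effective throughput = 100 * (1 - 26/100) = 74 Mbps
File size in Mb = 591 * 8 = 4728 Mb
Time = 4728 / 74
Time = 63.8919 seconds


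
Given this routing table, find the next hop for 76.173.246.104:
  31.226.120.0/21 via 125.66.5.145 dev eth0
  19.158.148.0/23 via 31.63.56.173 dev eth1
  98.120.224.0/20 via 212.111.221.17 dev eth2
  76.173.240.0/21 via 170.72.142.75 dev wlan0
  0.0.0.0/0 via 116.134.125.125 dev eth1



Longest prefix match for 76.173.246.104:
  /21 31.226.120.0: no
  /23 19.158.148.0: no
  /20 98.120.224.0: no
  /21 76.173.240.0: MATCH
  /0 0.0.0.0: MATCH
Selected: next-hop 170.72.142.75 via wlan0 (matched /21)


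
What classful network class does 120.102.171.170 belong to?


First octet: 120
Binary: 01111000
0xxxxxxx -> Class A (1-126)
Class A, default mask 255.0.0.0 (/8)


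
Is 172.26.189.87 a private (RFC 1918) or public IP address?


RFC 1918 private ranges:
  10.0.0.0/8 (10.0.0.0 - 10.255.255.255)
  172.16.0.0/12 (172.16.0.0 - 172.31.255.255)
  192.168.0.0/16 (192.168.0.0 - 192.168.255.255)
Private (in 172.16.0.0/12)


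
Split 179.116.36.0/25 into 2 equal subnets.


New prefix = 25 + 1 = 26
Each subnet has 64 addresses
  179.116.36.0/26
  179.116.36.64/26
Subnets: 179.116.36.0/26, 179.116.36.64/26


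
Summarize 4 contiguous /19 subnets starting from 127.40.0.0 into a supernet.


Original prefix: /19
Number of subnets: 4 = 2^2
New prefix = 19 - 2 = 17
Supernet: 127.40.0.0/17


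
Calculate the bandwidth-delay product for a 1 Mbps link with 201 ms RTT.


BDP = bandwidth * RTT
= 1 Mbps * 201 ms
= 1 * 1e6 * 201 / 1000 bits
= 201000 bits
= 25125 bytes
= 24.5361 KB
BDP = 201000 bits (25125 bytes)


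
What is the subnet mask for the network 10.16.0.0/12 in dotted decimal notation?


/12 means 12 network bits, 20 host bits
Binary: 11111111111100000000000000000000
Mask: 255.240.0.0


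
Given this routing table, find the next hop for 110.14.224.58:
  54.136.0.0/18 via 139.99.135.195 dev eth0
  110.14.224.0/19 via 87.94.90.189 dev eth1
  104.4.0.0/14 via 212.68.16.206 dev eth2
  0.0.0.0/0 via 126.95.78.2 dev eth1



Longest prefix match for 110.14.224.58:
  /18 54.136.0.0: no
  /19 110.14.224.0: MATCH
  /14 104.4.0.0: no
  /0 0.0.0.0: MATCH
Selected: next-hop 87.94.90.189 via eth1 (matched /19)


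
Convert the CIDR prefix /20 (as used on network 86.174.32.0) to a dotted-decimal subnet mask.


/20 means 20 network bits, 12 host bits
Binary: 11111111111111111111000000000000
Mask: 255.255.240.0


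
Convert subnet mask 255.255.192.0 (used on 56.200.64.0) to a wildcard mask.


Subnet mask: 255.255.192.0
Wildcard = 255.255.255.255 - subnet mask
255 - 255 = 0
255 - 255 = 0
255 - 192 = 63
255 - 0 = 255
Wildcard: 0.0.63.255


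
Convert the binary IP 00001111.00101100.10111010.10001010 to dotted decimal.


00001111 = 15
00101100 = 44
10111010 = 186
10001010 = 138
IP: 15.44.186.138


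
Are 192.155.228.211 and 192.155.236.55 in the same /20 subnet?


Mask: 255.255.240.0
192.155.228.211 AND mask = 192.155.224.0
192.155.236.55 AND mask = 192.155.224.0
Yes, same subnet (192.155.224.0)


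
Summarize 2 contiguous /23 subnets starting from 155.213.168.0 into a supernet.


Original prefix: /23
Number of subnets: 2 = 2^1
New prefix = 23 - 1 = 22
Supernet: 155.213.168.0/22


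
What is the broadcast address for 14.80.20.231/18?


Network: 14.80.0.0/18
Host bits = 14
Set all host bits to 1:
Broadcast: 14.80.63.255


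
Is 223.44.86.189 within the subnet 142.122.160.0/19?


Subnet network: 142.122.160.0
Test IP AND mask: 223.44.64.0
No, 223.44.86.189 is not in 142.122.160.0/19


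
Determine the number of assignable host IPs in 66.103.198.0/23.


Host bits = 32 - 23 = 9
Total addresses = 2^9 = 512
Usable = total - 2 (network and broadcast)
Usable hosts: 510


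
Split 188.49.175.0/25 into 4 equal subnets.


New prefix = 25 + 2 = 27
Each subnet has 32 addresses
  188.49.175.0/27
  188.49.175.32/27
  188.49.175.64/27
  188.49.175.96/27
Subnets: 188.49.175.0/27, 188.49.175.32/27, 188.49.175.64/27, 188.49.175.96/27


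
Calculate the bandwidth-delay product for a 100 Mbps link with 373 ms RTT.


BDP = bandwidth * RTT
= 100 Mbps * 373 ms
= 100 * 1e6 * 373 / 1000 bits
= 37300000 bits
= 4662500 bytes
= 4553.2227 KB
BDP = 37300000 bits (4662500 bytes)


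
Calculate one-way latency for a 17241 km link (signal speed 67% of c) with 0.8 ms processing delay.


Speed = 0.67 * 3e5 km/s = 201000 km/s
Propagation delay = 17241 / 201000 = 0.0858 s = 85.7761 ms
Processing delay = 0.8 ms
Total one-way latency = 86.5761 ms


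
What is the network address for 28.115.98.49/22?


IP:   00011100.01110011.01100010.00110001
Mask: 11111111.11111111.11111100.00000000
AND operation:
Net:  00011100.01110011.01100000.00000000
Network: 28.115.96.0/22


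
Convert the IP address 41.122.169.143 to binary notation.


41 = 00101001
122 = 01111010
169 = 10101001
143 = 10001111
Binary: 00101001.01111010.10101001.10001111


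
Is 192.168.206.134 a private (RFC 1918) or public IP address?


RFC 1918 private ranges:
  10.0.0.0/8 (10.0.0.0 - 10.255.255.255)
  172.16.0.0/12 (172.16.0.0 - 172.31.255.255)
  192.168.0.0/16 (192.168.0.0 - 192.168.255.255)
Private (in 192.168.0.0/16)


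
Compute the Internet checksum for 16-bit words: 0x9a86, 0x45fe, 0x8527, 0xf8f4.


Sum all words (with carry folding):
+ 0x9a86 = 0x9a86
+ 0x45fe = 0xe084
+ 0x8527 = 0x65ac
+ 0xf8f4 = 0x5ea1
One's complement: ~0x5ea1
Checksum = 0xa15e


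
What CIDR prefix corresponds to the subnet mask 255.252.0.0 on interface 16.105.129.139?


Binary: 11111111.11111100.00000000.00000000
Count leading 1s
Prefix: /14


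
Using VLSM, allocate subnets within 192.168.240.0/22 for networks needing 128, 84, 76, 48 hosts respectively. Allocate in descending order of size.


128 hosts -> /24 (254 usable): 192.168.240.0/24
84 hosts -> /25 (126 usable): 192.168.241.0/25
76 hosts -> /25 (126 usable): 192.168.241.128/25
48 hosts -> /26 (62 usable): 192.168.242.0/26
Allocation: 192.168.240.0/24 (128 hosts, 254 usable); 192.168.241.0/25 (84 hosts, 126 usable); 192.168.241.128/25 (76 hosts, 126 usable); 192.168.242.0/26 (48 hosts, 62 usable)


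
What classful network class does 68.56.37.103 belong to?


First octet: 68
Binary: 01000100
0xxxxxxx -> Class A (1-126)
Class A, default mask 255.0.0.0 (/8)


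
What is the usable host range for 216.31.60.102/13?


Network: 216.24.0.0
Broadcast: 216.31.255.255
First usable = network + 1
Last usable = broadcast - 1
Range: 216.24.0.1 to 216.31.255.254


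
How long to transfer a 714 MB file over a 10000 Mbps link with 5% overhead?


Effective throughput = 10000 * (1 - 5/100) = 9500 Mbps
File size in Mb = 714 * 8 = 5712 Mb
Time = 5712 / 9500
Time = 0.6013 seconds


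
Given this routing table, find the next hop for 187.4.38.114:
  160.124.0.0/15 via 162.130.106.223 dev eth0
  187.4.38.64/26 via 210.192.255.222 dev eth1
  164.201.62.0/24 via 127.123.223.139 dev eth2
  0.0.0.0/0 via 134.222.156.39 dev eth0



Longest prefix match for 187.4.38.114:
  /15 160.124.0.0: no
  /26 187.4.38.64: MATCH
  /24 164.201.62.0: no
  /0 0.0.0.0: MATCH
Selected: next-hop 210.192.255.222 via eth1 (matched /26)


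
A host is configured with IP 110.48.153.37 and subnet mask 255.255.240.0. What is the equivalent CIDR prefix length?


Binary: 11111111.11111111.11110000.00000000
Count leading 1s
Prefix: /20


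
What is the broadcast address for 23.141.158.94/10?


Network: 23.128.0.0/10
Host bits = 22
Set all host bits to 1:
Broadcast: 23.191.255.255


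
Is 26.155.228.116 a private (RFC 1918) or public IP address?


RFC 1918 private ranges:
  10.0.0.0/8 (10.0.0.0 - 10.255.255.255)
  172.16.0.0/12 (172.16.0.0 - 172.31.255.255)
  192.168.0.0/16 (192.168.0.0 - 192.168.255.255)
Public (not in any RFC 1918 range)


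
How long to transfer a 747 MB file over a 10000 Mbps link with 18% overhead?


Effective throughput = 10000 * (1 - 18/100) = 8200 Mbps
File size in Mb = 747 * 8 = 5976 Mb
Time = 5976 / 8200
Time = 0.7288 seconds


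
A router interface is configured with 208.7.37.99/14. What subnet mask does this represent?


/14 means 14 network bits, 18 host bits
Binary: 11111111111111000000000000000000
Mask: 255.252.0.0


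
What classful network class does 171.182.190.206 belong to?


First octet: 171
Binary: 10101011
10xxxxxx -> Class B (128-191)
Class B, default mask 255.255.0.0 (/16)


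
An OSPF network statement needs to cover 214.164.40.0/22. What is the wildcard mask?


Subnet mask: 255.255.252.0
Wildcard = 255.255.255.255 - subnet mask
255 - 255 = 0
255 - 255 = 0
255 - 252 = 3
255 - 0 = 255
Wildcard: 0.0.3.255


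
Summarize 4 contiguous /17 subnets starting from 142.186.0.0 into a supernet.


Original prefix: /17
Number of subnets: 4 = 2^2
New prefix = 17 - 2 = 15
Supernet: 142.186.0.0/15


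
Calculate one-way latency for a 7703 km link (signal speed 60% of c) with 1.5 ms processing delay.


Speed = 0.6 * 3e5 km/s = 180000 km/s
Propagation delay = 7703 / 180000 = 0.0428 s = 42.7944 ms
Processing delay = 1.5 ms
Total one-way latency = 44.2944 ms


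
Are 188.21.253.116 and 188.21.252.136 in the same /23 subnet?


Mask: 255.255.254.0
188.21.253.116 AND mask = 188.21.252.0
188.21.252.136 AND mask = 188.21.252.0
Yes, same subnet (188.21.252.0)


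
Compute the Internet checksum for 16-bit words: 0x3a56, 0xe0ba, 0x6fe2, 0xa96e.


Sum all words (with carry folding):
+ 0x3a56 = 0x3a56
+ 0xe0ba = 0x1b11
+ 0x6fe2 = 0x8af3
+ 0xa96e = 0x3462
One's complement: ~0x3462
Checksum = 0xcb9d


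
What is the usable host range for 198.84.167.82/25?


Network: 198.84.167.0
Broadcast: 198.84.167.127
First usable = network + 1
Last usable = broadcast - 1
Range: 198.84.167.1 to 198.84.167.126


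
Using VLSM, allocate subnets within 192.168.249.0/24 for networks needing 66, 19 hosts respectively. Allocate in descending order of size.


66 hosts -> /25 (126 usable): 192.168.249.0/25
19 hosts -> /27 (30 usable): 192.168.249.128/27
Allocation: 192.168.249.0/25 (66 hosts, 126 usable); 192.168.249.128/27 (19 hosts, 30 usable)


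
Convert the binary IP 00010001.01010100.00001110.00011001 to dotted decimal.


00010001 = 17
01010100 = 84
00001110 = 14
00011001 = 25
IP: 17.84.14.25


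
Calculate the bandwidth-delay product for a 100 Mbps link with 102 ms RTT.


BDP = bandwidth * RTT
= 100 Mbps * 102 ms
= 100 * 1e6 * 102 / 1000 bits
= 10200000 bits
= 1275000 bytes
= 1245.1172 KB
BDP = 10200000 bits (1275000 bytes)


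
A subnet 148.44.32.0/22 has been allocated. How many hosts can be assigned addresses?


Host bits = 32 - 22 = 10
Total addresses = 2^10 = 1024
Usable = total - 2 (network and broadcast)
Usable hosts: 1022


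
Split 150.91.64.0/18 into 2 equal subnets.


New prefix = 18 + 1 = 19
Each subnet has 8192 addresses
  150.91.64.0/19
  150.91.96.0/19
Subnets: 150.91.64.0/19, 150.91.96.0/19


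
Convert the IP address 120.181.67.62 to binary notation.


120 = 01111000
181 = 10110101
67 = 01000011
62 = 00111110
Binary: 01111000.10110101.01000011.00111110


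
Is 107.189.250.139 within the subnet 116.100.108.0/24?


Subnet network: 116.100.108.0
Test IP AND mask: 107.189.250.0
No, 107.189.250.139 is not in 116.100.108.0/24


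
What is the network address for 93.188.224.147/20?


IP:   01011101.10111100.11100000.10010011
Mask: 11111111.11111111.11110000.00000000
AND operation:
Net:  01011101.10111100.11100000.00000000
Network: 93.188.224.0/20


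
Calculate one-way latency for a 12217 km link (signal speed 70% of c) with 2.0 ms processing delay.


Speed = 0.7 * 3e5 km/s = 210000 km/s
Propagation delay = 12217 / 210000 = 0.0582 s = 58.1762 ms
Processing delay = 2.0 ms
Total one-way latency = 60.1762 ms


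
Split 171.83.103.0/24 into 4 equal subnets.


New prefix = 24 + 2 = 26
Each subnet has 64 addresses
  171.83.103.0/26
  171.83.103.64/26
  171.83.103.128/26
  171.83.103.192/26
Subnets: 171.83.103.0/26, 171.83.103.64/26, 171.83.103.128/26, 171.83.103.192/26


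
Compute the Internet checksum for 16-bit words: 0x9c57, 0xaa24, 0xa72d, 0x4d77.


Sum all words (with carry folding):
+ 0x9c57 = 0x9c57
+ 0xaa24 = 0x467c
+ 0xa72d = 0xeda9
+ 0x4d77 = 0x3b21
One's complement: ~0x3b21
Checksum = 0xc4de


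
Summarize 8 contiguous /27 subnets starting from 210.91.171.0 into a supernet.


Original prefix: /27
Number of subnets: 8 = 2^3
New prefix = 27 - 3 = 24
Supernet: 210.91.171.0/24


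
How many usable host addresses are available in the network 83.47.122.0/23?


Host bits = 32 - 23 = 9
Total addresses = 2^9 = 512
Usable = total - 2 (network and broadcast)
Usable hosts: 510


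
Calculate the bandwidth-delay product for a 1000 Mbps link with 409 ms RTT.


BDP = bandwidth * RTT
= 1000 Mbps * 409 ms
= 1000 * 1e6 * 409 / 1000 bits
= 409000000 bits
= 51125000 bytes
= 49926.7578 KB
BDP = 409000000 bits (51125000 bytes)


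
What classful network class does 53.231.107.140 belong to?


First octet: 53
Binary: 00110101
0xxxxxxx -> Class A (1-126)
Class A, default mask 255.0.0.0 (/8)


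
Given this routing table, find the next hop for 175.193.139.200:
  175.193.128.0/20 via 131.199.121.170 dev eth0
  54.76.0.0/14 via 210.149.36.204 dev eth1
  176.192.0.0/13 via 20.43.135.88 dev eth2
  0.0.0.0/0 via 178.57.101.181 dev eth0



Longest prefix match for 175.193.139.200:
  /20 175.193.128.0: MATCH
  /14 54.76.0.0: no
  /13 176.192.0.0: no
  /0 0.0.0.0: MATCH
Selected: next-hop 131.199.121.170 via eth0 (matched /20)


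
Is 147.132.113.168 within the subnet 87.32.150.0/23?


Subnet network: 87.32.150.0
Test IP AND mask: 147.132.112.0
No, 147.132.113.168 is not in 87.32.150.0/23


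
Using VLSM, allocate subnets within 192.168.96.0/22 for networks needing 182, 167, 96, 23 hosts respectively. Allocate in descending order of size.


182 hosts -> /24 (254 usable): 192.168.96.0/24
167 hosts -> /24 (254 usable): 192.168.97.0/24
96 hosts -> /25 (126 usable): 192.168.98.0/25
23 hosts -> /27 (30 usable): 192.168.98.128/27
Allocation: 192.168.96.0/24 (182 hosts, 254 usable); 192.168.97.0/24 (167 hosts, 254 usable); 192.168.98.0/25 (96 hosts, 126 usable); 192.168.98.128/27 (23 hosts, 30 usable)


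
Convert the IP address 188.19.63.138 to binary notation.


188 = 10111100
19 = 00010011
63 = 00111111
138 = 10001010
Binary: 10111100.00010011.00111111.10001010


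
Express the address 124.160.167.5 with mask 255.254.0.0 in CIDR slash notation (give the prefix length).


Binary: 11111111.11111110.00000000.00000000
Count leading 1s
Prefix: /15


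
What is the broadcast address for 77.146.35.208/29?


Network: 77.146.35.208/29
Host bits = 3
Set all host bits to 1:
Broadcast: 77.146.35.215


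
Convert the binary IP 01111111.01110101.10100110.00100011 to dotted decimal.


01111111 = 127
01110101 = 117
10100110 = 166
00100011 = 35
IP: 127.117.166.35


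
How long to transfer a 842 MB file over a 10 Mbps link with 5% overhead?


Effective throughput = 10 * (1 - 5/100) = 9.5 Mbps
File size in Mb = 842 * 8 = 6736 Mb
Time = 6736 / 9.5
Time = 709.0526 seconds


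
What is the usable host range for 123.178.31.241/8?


Network: 123.0.0.0
Broadcast: 123.255.255.255
First usable = network + 1
Last usable = broadcast - 1
Range: 123.0.0.1 to 123.255.255.254


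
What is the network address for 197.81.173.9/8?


IP:   11000101.01010001.10101101.00001001
Mask: 11111111.00000000.00000000.00000000
AND operation:
Net:  11000101.00000000.00000000.00000000
Network: 197.0.0.0/8


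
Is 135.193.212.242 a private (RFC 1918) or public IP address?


RFC 1918 private ranges:
  10.0.0.0/8 (10.0.0.0 - 10.255.255.255)
  172.16.0.0/12 (172.16.0.0 - 172.31.255.255)
  192.168.0.0/16 (192.168.0.0 - 192.168.255.255)
Public (not in any RFC 1918 range)


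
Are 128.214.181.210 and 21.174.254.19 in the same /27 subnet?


Mask: 255.255.255.224
128.214.181.210 AND mask = 128.214.181.192
21.174.254.19 AND mask = 21.174.254.0
No, different subnets (128.214.181.192 vs 21.174.254.0)


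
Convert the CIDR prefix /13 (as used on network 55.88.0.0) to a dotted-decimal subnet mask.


/13 means 13 network bits, 19 host bits
Binary: 11111111111110000000000000000000
Mask: 255.248.0.0


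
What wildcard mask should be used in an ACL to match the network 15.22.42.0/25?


Subnet mask: 255.255.255.128
Wildcard = 255.255.255.255 - subnet mask
255 - 255 = 0
255 - 255 = 0
255 - 255 = 0
255 - 128 = 127
Wildcard: 0.0.0.127


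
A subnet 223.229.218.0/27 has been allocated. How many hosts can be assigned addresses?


Host bits = 32 - 27 = 5
Total addresses = 2^5 = 32
Usable = total - 2 (network and broadcast)
Usable hosts: 30


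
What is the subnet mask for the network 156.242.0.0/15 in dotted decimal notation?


/15 means 15 network bits, 17 host bits
Binary: 11111111111111100000000000000000
Mask: 255.254.0.0


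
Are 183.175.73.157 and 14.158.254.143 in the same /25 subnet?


Mask: 255.255.255.128
183.175.73.157 AND mask = 183.175.73.128
14.158.254.143 AND mask = 14.158.254.128
No, different subnets (183.175.73.128 vs 14.158.254.128)


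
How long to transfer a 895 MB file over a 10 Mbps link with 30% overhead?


Effective throughput = 10 * (1 - 30/100) = 7 Mbps
File size in Mb = 895 * 8 = 7160 Mb
Time = 7160 / 7
Time = 1022.8571 seconds


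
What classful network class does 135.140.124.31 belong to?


First octet: 135
Binary: 10000111
10xxxxxx -> Class B (128-191)
Class B, default mask 255.255.0.0 (/16)


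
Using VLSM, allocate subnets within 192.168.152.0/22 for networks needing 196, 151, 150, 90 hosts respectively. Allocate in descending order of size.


196 hosts -> /24 (254 usable): 192.168.152.0/24
151 hosts -> /24 (254 usable): 192.168.153.0/24
150 hosts -> /24 (254 usable): 192.168.154.0/24
90 hosts -> /25 (126 usable): 192.168.155.0/25
Allocation: 192.168.152.0/24 (196 hosts, 254 usable); 192.168.153.0/24 (151 hosts, 254 usable); 192.168.154.0/24 (150 hosts, 254 usable); 192.168.155.0/25 (90 hosts, 126 usable)


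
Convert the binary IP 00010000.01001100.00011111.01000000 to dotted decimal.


00010000 = 16
01001100 = 76
00011111 = 31
01000000 = 64
IP: 16.76.31.64


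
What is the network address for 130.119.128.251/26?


IP:   10000010.01110111.10000000.11111011
Mask: 11111111.11111111.11111111.11000000
AND operation:
Net:  10000010.01110111.10000000.11000000
Network: 130.119.128.192/26


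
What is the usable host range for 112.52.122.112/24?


Network: 112.52.122.0
Broadcast: 112.52.122.255
First usable = network + 1
Last usable = broadcast - 1
Range: 112.52.122.1 to 112.52.122.254


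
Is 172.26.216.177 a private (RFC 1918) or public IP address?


RFC 1918 private ranges:
  10.0.0.0/8 (10.0.0.0 - 10.255.255.255)
  172.16.0.0/12 (172.16.0.0 - 172.31.255.255)
  192.168.0.0/16 (192.168.0.0 - 192.168.255.255)
Private (in 172.16.0.0/12)


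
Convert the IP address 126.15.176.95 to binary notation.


126 = 01111110
15 = 00001111
176 = 10110000
95 = 01011111
Binary: 01111110.00001111.10110000.01011111


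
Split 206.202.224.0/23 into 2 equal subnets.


New prefix = 23 + 1 = 24
Each subnet has 256 addresses
  206.202.224.0/24
  206.202.225.0/24
Subnets: 206.202.224.0/24, 206.202.225.0/24


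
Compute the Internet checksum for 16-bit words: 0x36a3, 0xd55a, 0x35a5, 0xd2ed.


Sum all words (with carry folding):
+ 0x36a3 = 0x36a3
+ 0xd55a = 0x0bfe
+ 0x35a5 = 0x41a3
+ 0xd2ed = 0x1491
One's complement: ~0x1491
Checksum = 0xeb6e


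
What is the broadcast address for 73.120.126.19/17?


Network: 73.120.0.0/17
Host bits = 15
Set all host bits to 1:
Broadcast: 73.120.127.255


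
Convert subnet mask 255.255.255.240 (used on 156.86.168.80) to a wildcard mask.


Subnet mask: 255.255.255.240
Wildcard = 255.255.255.255 - subnet mask
255 - 255 = 0
255 - 255 = 0
255 - 255 = 0
255 - 240 = 15
Wildcard: 0.0.0.15


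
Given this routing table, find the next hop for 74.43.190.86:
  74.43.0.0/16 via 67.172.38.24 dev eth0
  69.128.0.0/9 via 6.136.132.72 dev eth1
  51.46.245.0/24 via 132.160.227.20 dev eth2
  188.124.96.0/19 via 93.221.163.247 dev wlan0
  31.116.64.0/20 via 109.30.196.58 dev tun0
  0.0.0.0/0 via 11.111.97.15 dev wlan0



Longest prefix match for 74.43.190.86:
  /16 74.43.0.0: MATCH
  /9 69.128.0.0: no
  /24 51.46.245.0: no
  /19 188.124.96.0: no
  /20 31.116.64.0: no
  /0 0.0.0.0: MATCH
Selected: next-hop 67.172.38.24 via eth0 (matched /16)


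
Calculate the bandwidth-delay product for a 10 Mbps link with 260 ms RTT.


BDP = bandwidth * RTT
= 10 Mbps * 260 ms
= 10 * 1e6 * 260 / 1000 bits
= 2600000 bits
= 325000 bytes
= 317.3828 KB
BDP = 2600000 bits (325000 bytes)


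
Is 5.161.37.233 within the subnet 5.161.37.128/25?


Subnet network: 5.161.37.128
Test IP AND mask: 5.161.37.128
Yes, 5.161.37.233 is in 5.161.37.128/25


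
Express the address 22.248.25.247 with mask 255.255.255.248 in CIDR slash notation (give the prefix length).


Binary: 11111111.11111111.11111111.11111000
Count leading 1s
Prefix: /29


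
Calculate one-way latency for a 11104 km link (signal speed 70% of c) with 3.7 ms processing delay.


Speed = 0.7 * 3e5 km/s = 210000 km/s
Propagation delay = 11104 / 210000 = 0.0529 s = 52.8762 ms
Processing delay = 3.7 ms
Total one-way latency = 56.5762 ms


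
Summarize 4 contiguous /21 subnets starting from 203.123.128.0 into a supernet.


Original prefix: /21
Number of subnets: 4 = 2^2
New prefix = 21 - 2 = 19
Supernet: 203.123.128.0/19


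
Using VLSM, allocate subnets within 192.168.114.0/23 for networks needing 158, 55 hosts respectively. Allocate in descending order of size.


158 hosts -> /24 (254 usable): 192.168.114.0/24
55 hosts -> /26 (62 usable): 192.168.115.0/26
Allocation: 192.168.114.0/24 (158 hosts, 254 usable); 192.168.115.0/26 (55 hosts, 62 usable)


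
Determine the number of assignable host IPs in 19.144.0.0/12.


Host bits = 32 - 12 = 20
Total addresses = 2^20 = 1048576
Usable = total - 2 (network and broadcast)
Usable hosts: 1048574


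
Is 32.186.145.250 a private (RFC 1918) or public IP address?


RFC 1918 private ranges:
  10.0.0.0/8 (10.0.0.0 - 10.255.255.255)
  172.16.0.0/12 (172.16.0.0 - 172.31.255.255)
  192.168.0.0/16 (192.168.0.0 - 192.168.255.255)
Public (not in any RFC 1918 range)


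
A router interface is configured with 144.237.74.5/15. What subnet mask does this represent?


/15 means 15 network bits, 17 host bits
Binary: 11111111111111100000000000000000
Mask: 255.254.0.0


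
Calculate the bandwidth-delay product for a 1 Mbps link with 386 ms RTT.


BDP = bandwidth * RTT
= 1 Mbps * 386 ms
= 1 * 1e6 * 386 / 1000 bits
= 386000 bits
= 48250 bytes
= 47.1191 KB
BDP = 386000 bits (48250 bytes)


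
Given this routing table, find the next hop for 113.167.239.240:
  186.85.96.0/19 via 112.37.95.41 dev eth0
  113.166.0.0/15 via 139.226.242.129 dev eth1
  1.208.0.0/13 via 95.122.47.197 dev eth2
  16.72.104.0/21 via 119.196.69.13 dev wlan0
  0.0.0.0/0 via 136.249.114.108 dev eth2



Longest prefix match for 113.167.239.240:
  /19 186.85.96.0: no
  /15 113.166.0.0: MATCH
  /13 1.208.0.0: no
  /21 16.72.104.0: no
  /0 0.0.0.0: MATCH
Selected: next-hop 139.226.242.129 via eth1 (matched /15)


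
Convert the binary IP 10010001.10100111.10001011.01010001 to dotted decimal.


10010001 = 145
10100111 = 167
10001011 = 139
01010001 = 81
IP: 145.167.139.81


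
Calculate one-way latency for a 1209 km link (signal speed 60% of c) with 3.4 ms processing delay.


Speed = 0.6 * 3e5 km/s = 180000 km/s
Propagation delay = 1209 / 180000 = 0.0067 s = 6.7167 ms
Processing delay = 3.4 ms
Total one-way latency = 10.1167 ms


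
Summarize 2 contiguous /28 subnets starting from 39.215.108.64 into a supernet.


Original prefix: /28
Number of subnets: 2 = 2^1
New prefix = 28 - 1 = 27
Supernet: 39.215.108.64/27


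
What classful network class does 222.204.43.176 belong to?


First octet: 222
Binary: 11011110
110xxxxx -> Class C (192-223)
Class C, default mask 255.255.255.0 (/24)


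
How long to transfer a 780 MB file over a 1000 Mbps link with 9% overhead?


Effective throughput = 1000 * (1 - 9/100) = 910 Mbps
File size in Mb = 780 * 8 = 6240 Mb
Time = 6240 / 910
Time = 6.8571 seconds
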